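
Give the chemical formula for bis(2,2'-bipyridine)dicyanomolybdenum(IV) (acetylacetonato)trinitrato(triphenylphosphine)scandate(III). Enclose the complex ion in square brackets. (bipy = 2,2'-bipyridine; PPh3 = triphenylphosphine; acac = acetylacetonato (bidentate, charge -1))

[Mo(bipy)2(CN)2][Sc(acac)(NO3)3(PPh3)]2

Cation [Mo…]: ligand charges -2, Mo(IV) ⇒ ion charge 2+.
Anion [Sc…]: ligand charges -4, Sc(III) ⇒ ion charge 1−.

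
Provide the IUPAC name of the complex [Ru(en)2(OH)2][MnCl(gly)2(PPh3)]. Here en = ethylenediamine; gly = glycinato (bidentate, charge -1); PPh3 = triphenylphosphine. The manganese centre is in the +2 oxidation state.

Both ions are complex: the cation is named first with the plain metal name, the anion second with the -ate form; each ion's ligands are alphabetised independently.
Mn is given as +2; the anion's ligand charges sum to -3, so the complex anion is 1−.
A 1:1 salt means the cation carries the equal and opposite charge, 1+.
Cation: ligand charges sum to -2; for the ion to be 1+, Ru = +3.

bis(ethylenediamine)dihydroxoruthenium(III) chlorobis(glycinato)(triphenylphosphine)manganate(II)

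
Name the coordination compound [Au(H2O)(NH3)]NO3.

ammineaquagold(I) nitrate

The 1 nitrate counter-ion carries a total charge of -1, so each complex ion is 1+.
Ligand charges: 1×aqua (neutral), 1×ammine (neutral); total 0. So Au + (0) = 1+, giving Au = +1.
Ligands are named alphabetically: ammine before aqua.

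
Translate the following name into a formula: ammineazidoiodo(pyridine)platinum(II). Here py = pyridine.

Ligands: 1 pyridine (py, neutral), 1 iodo (I, -1), 1 ammine (NH3, neutral), 1 azido (N3, -1). Ligand charge sum = -2.
With Pt in oxidation state +2, the complex ion is [Pt...].

[PtI(N3)(NH3)(py)]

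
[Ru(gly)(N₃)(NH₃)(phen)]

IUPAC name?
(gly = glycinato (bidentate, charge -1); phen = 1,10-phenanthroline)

There is no counter-ion, so the complex is neutral overall.
Ligand charges: 1×azido (-1 each), 1×glycinato (-1 each), 1×ammine (neutral), 1×1,10-phenanthroline (neutral); total -2. So Ru + (-2) = 0, giving Ru = +2.
Ligands are named alphabetically: ammine before azido before glycinato before phenanthroline.

ammineazido(glycinato)(1,10-phenanthroline)ruthenium(II)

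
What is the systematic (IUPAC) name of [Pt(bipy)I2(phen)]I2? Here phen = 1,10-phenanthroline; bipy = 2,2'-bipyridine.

(2,2'-bipyridine)diiodo(1,10-phenanthroline)platinum(IV) iodide

The 2 iodide counter-ions carry a total charge of -2, so each complex ion is 2+.
Ligand charges: 2×iodo (-1 each), 1×1,10-phenanthroline (neutral), 1×2,2'-bipyridine (neutral); total -2. So Pt + (-2) = 2+, giving Pt = +4.
Ligands are named alphabetically: bipyridine before iodo before phenanthroline.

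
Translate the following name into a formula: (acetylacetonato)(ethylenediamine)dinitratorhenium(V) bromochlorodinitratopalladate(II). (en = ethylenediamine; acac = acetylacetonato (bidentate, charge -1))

Cation [Re…]: ligand charges -3, Re(V) ⇒ ion charge 2+.
Anion [Pd…]: ligand charges -4, Pd(II) ⇒ ion charge 2−.
One 2+ cation balances one 2− anion.

[Re(acac)(en)(NO3)2][PdBrCl(NO3)2]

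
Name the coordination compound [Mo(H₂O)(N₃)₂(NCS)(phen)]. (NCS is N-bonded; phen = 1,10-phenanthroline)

aquadiazidoisothiocyanato(1,10-phenanthroline)molybdenum(III)

There is no counter-ion, so the complex is neutral overall.
Ligand charges: 1×aqua (neutral), 1×isothiocyanato (-1 each), 1×1,10-phenanthroline (neutral), 2×azido (-1 each); total -3. So Mo + (-3) = 0, giving Mo = +3.
Ligands are named alphabetically: aqua before azido before isothiocyanato before phenanthroline.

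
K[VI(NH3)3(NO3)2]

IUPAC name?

potassium triammineiododinitratovanadate(II)

The 1 potassium counter-ion carries a total charge of +1, so each complex ion is 1−.
Ligand charges: 2×nitrato (-1 each), 1×iodo (-1 each), 3×ammine (neutral); total -3. So V + (-3) = 1−, giving V = +2.
Ligands are named alphabetically: ammine before iodo before nitrato.
The complex ion is anionic, so vanadium takes the -ate form vanadate(II).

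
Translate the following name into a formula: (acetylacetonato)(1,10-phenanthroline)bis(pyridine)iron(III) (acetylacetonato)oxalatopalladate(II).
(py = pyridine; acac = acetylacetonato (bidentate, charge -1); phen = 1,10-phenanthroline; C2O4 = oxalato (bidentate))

Cation [Fe…]: ligand charges -1, Fe(III) ⇒ ion charge 2+.
Anion [Pd…]: ligand charges -3, Pd(II) ⇒ ion charge 1−.
One 2+ cation requires 2 of the 1− anion.

[Fe(acac)(phen)(py)2][Pd(acac)(C2O4)]2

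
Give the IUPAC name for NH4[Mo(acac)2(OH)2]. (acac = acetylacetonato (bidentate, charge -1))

ammonium bis(acetylacetonato)dihydroxomolybdate(III)

The 1 ammonium counter-ion carries a total charge of +1, so each complex ion is 1−.
Ligand charges: 2×acetylacetonato (-1 each), 2×hydroxo (-1 each); total -4. So Mo + (-4) = 1−, giving Mo = +3.
The complex ion is anionic, so molybdenum takes the -ate form molybdate(III).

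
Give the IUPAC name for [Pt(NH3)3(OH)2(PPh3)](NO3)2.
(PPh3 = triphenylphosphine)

triamminedihydroxo(triphenylphosphine)platinum(IV) nitrate

The 2 nitrate counter-ions carry a total charge of -2, so each complex ion is 2+.
Ligand charges: 3×ammine (neutral), 1×triphenylphosphine (neutral), 2×hydroxo (-1 each); total -2. So Pt + (-2) = 2+, giving Pt = +4.
Ligands are named alphabetically: ammine before hydroxo before triphenylphosphine.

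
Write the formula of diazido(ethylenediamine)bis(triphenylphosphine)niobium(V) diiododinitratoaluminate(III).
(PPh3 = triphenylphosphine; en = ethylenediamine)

Cation [Nb…]: ligand charges -2, Nb(V) ⇒ ion charge 3+.
Anion [Al…]: ligand charges -4, Al(III) ⇒ ion charge 1−.

[Nb(en)(N3)2(PPh3)2][AlI2(NO3)2]3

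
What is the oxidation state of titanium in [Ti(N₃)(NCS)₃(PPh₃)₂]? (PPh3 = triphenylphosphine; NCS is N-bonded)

+4

No counter-ion: the bracketed complex is neutral.
Ligand charges: 2×PPh3 neutral; 3×NCS = -3; 1×N3 = -1; sum -4.
Ti + (-4) = 0 ⇒ Ti is +4.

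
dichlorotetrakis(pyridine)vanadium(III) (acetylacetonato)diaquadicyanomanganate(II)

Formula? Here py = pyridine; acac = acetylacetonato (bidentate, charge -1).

Cation [V…]: ligand charges -2, V(III) ⇒ ion charge 1+.
Anion [Mn…]: ligand charges -3, Mn(II) ⇒ ion charge 1−.
One 1+ cation balances one 1− anion.

[VCl2(py)4][Mn(acac)(CN)2(H2O)2]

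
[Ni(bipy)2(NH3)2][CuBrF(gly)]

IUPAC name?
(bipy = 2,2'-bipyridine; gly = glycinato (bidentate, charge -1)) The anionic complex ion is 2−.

diamminebis(2,2'-bipyridine)nickel(II) bromofluoro(glycinato)cuprate(I)

Both ions are complex: the cation is named first with the plain metal name, the anion second with the -ate form; each ion's ligands are alphabetised independently.
The complex anion is given as 2−; its ligand charges sum to -3, so Cu = +1.
A 1:1 salt means the cation carries the equal and opposite charge, 2+.
Cation: ligand charges sum to 0; for the ion to be 2+, Ni = +2.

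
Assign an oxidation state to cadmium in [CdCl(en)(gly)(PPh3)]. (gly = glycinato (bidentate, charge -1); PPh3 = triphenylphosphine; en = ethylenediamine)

No counter-ion: the bracketed complex is neutral.
Ligand charges: 1×gly = -1; 1×PPh3 neutral; 1×Cl = -1; 1×en neutral; sum -2.
Cd + (-2) = 0 ⇒ Cd is +2.

+2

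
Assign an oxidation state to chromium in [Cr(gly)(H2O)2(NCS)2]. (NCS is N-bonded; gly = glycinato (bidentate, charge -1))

No counter-ion: the bracketed complex is neutral.
Ligand charges: 2×NCS = -2; 1×gly = -1; 2×H2O neutral; sum -3.
Cr + (-3) = 0 ⇒ Cr is +3.

+3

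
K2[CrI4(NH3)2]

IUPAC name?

potassium diamminetetraiodochromate(II)

The 2 potassium counter-ions carry a total charge of +2, so each complex ion is 2−.
Ligand charges: 4×iodo (-1 each), 2×ammine (neutral); total -4. So Cr + (-4) = 2−, giving Cr = +2.
Ligands are named alphabetically: ammine before iodo.
The complex ion is anionic, so chromium takes the -ate form chromate(II).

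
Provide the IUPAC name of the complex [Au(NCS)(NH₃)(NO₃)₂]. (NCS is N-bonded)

ammineisothiocyanatodinitratogold(III)

There is no counter-ion, so the complex is neutral overall.
Ligand charges: 1×ammine (neutral), 2×nitrato (-1 each), 1×isothiocyanato (-1 each); total -3. So Au + (-3) = 0, giving Au = +3.
Ligands are named alphabetically: ammine before isothiocyanato before nitrato.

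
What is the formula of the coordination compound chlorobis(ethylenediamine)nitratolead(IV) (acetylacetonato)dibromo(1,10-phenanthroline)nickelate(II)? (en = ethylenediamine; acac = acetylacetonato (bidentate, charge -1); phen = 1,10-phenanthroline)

[PbCl(en)2(NO3)][Ni(acac)Br2(phen)]2

Cation [Pb…]: ligand charges -2, Pb(IV) ⇒ ion charge 2+.
Anion [Ni…]: ligand charges -3, Ni(II) ⇒ ion charge 1−.
One 2+ cation requires 2 of the 1− anion.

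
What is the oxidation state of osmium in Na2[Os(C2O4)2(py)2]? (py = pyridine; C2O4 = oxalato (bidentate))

2 sodium outside the brackets (+1 each) → the complex ion is 2−.
Ligand charges: 2×py neutral; 2×C2O4 = -4; sum -4.
Os + (-4) = 2− ⇒ Os is +2.

+2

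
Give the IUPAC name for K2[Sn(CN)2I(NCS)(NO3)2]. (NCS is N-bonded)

potassium dicyanoiodoisothiocyanatodinitratostannate(IV)

The 2 potassium counter-ions carry a total charge of +2, so each complex ion is 2−.
Ligand charges: 2×cyano (-1 each), 1×iodo (-1 each), 1×isothiocyanato (-1 each), 2×nitrato (-1 each); total -6. So Sn + (-6) = 2−, giving Sn = +4.
The complex ion is anionic, so tin takes the -ate form stannate(IV).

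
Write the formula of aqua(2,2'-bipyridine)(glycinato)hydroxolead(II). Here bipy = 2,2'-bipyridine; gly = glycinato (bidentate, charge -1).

[Pb(bipy)(gly)(H2O)(OH)]

Ligands: 1 aqua (H2O, neutral), 1 2,2'-bipyridine (bipy, neutral), 1 hydroxo (OH, -1), 1 glycinato (gly, -1). Ligand charge sum = -2.
With Pb in oxidation state +2, the complex ion is [Pb...].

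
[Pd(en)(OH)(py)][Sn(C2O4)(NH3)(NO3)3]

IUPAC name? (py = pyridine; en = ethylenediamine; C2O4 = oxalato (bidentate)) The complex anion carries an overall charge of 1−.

The complex anion is given as 1−; its ligand charges sum to -5, so Sn = +4.
A 1:1 salt means the cation carries the equal and opposite charge, 1+.
Cation: ligand charges sum to -1; for the ion to be 1+, Pd = +2.

(ethylenediamine)hydroxo(pyridine)palladium(II) amminetrinitratooxalatostannate(IV)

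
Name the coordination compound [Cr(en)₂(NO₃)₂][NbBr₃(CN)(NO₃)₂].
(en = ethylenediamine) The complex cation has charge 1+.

Both ions are complex: the cation is named first with the plain metal name, the anion second with the -ate form; each ion's ligands are alphabetised independently.
The complex cation is given as 1+; its ligand charges sum to -2, so Cr = +3.
A 1:1 salt means the anion carries the equal and opposite charge, 1−.
Anion: ligand charges sum to -6; for the ion to be 1−, Nb = +5.

bis(ethylenediamine)dinitratochromium(III) tribromocyanodinitratoniobate(V)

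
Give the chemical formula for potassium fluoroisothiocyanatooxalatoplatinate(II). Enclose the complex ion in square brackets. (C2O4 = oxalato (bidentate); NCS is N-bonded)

Ligands: 1 fluoro (F, -1), 1 oxalato (C2O4, -2), 1 isothiocyanato (NCS, -1). Ligand charge sum = -4.
With Pt in oxidation state +2, the complex ion is [Pt...]^2−.
Charge balance with potassium (+1) requires 1 complex ion per 2 potassium.

K2[Pt(C2O4)F(NCS)]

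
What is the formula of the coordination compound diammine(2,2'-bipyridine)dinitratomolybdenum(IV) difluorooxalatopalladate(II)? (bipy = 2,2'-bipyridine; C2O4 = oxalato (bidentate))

[Mo(bipy)(NH3)2(NO3)2][Pd(C2O4)F2]

Cation [Mo…]: ligand charges -2, Mo(IV) ⇒ ion charge 2+.
Anion [Pd…]: ligand charges -4, Pd(II) ⇒ ion charge 2−.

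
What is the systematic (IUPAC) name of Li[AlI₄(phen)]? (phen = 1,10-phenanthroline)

lithium tetraiodo(1,10-phenanthroline)aluminate(III)

The 1 lithium counter-ion carries a total charge of +1, so each complex ion is 1−.
Ligand charges: 1×1,10-phenanthroline (neutral), 4×iodo (-1 each); total -4. So Al + (-4) = 1−, giving Al = +3.
The complex ion is anionic, so aluminium takes the -ate form aluminate(III).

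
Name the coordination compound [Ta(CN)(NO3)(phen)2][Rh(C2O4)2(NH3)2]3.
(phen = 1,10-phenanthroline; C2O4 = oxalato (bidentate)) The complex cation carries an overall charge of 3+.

cyanonitratobis(1,10-phenanthroline)tantalum(V) diamminedioxalatorhodate(III)

The complex cation is given as 3+; its ligand charges sum to -2, so Ta = +5.
With 3 anions per cation, each anion must be 3/3 = 1−.
Anion: ligand charges sum to -4; for the ion to be 1−, Rh = +3.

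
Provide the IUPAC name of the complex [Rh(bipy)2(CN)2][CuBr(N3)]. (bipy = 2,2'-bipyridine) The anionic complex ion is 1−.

bis(2,2'-bipyridine)dicyanorhodium(III) azidobromocuprate(I)

Both ions are complex: the cation is named first with the plain metal name, the anion second with the -ate form; each ion's ligands are alphabetised independently.
The complex anion is given as 1−; its ligand charges sum to -2, so Cu = +1.
A 1:1 salt means the cation carries the equal and opposite charge, 1+.
Cation: ligand charges sum to -2; for the ion to be 1+, Rh = +3.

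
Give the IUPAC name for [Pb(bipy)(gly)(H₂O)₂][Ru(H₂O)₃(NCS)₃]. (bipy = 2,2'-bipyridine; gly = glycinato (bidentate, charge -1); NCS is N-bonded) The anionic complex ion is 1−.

diaqua(2,2'-bipyridine)(glycinato)lead(II) triaquatriisothiocyanatoruthenate(II)

Both ions are complex: the cation is named first with the plain metal name, the anion second with the -ate form; each ion's ligands are alphabetised independently.
The complex anion is given as 1−; its ligand charges sum to -3, so Ru = +2.
A 1:1 salt means the cation carries the equal and opposite charge, 1+.
Cation: ligand charges sum to -1; for the ion to be 1+, Pb = +2.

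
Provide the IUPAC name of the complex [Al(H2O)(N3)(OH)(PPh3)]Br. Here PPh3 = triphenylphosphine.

aquaazidohydroxo(triphenylphosphine)aluminium(III) bromide

The 1 bromide counter-ion carries a total charge of -1, so each complex ion is 1+.
Ligand charges: 1×aqua (neutral), 1×triphenylphosphine (neutral), 1×hydroxo (-1 each), 1×azido (-1 each); total -2. So Al + (-2) = 1+, giving Al = +3.
Ligands are named alphabetically: aqua before azido before hydroxo before triphenylphosphine.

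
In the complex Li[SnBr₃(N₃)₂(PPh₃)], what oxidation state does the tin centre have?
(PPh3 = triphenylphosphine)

+4

1 lithium outside the brackets (+1 each) → the complex ion is 1−.
Ligand charges: 1×PPh3 neutral; 3×Br = -3; 2×N3 = -2; sum -5.
Sn + (-5) = 1− ⇒ Sn is +4.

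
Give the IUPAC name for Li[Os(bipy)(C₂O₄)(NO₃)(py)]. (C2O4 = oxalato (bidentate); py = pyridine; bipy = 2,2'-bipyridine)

lithium (2,2'-bipyridine)nitratooxalato(pyridine)osmate(II)

The 1 lithium counter-ion carries a total charge of +1, so each complex ion is 1−.
Ligand charges: 1×oxalato (-2 each), 1×pyridine (neutral), 1×2,2'-bipyridine (neutral), 1×nitrato (-1 each); total -3. So Os + (-3) = 1−, giving Os = +2.
Ligands are named alphabetically: bipyridine before nitrato before oxalato before pyridine.
The complex ion is anionic, so osmium takes the -ate form osmate(II).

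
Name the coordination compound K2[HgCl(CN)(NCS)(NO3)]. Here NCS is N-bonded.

potassium chlorocyanoisothiocyanatonitratomercurate(II)

The 2 potassium counter-ions carry a total charge of +2, so each complex ion is 2−.
Ligand charges: 1×chloro (-1 each), 1×nitrato (-1 each), 1×cyano (-1 each), 1×isothiocyanato (-1 each); total -4. So Hg + (-4) = 2−, giving Hg = +2.
Ligands are named alphabetically: chloro before cyano before isothiocyanato before nitrato.
The complex ion is anionic, so mercury takes the -ate form mercurate(II).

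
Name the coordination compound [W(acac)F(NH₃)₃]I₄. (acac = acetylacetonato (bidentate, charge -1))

The 4 iodide counter-ions carry a total charge of -4, so each complex ion is 4+.
Ligand charges: 1×acetylacetonato (-1 each), 3×ammine (neutral), 1×fluoro (-1 each); total -2. So W + (-2) = 4+, giving W = +6.
Ligands are named alphabetically: acetylacetonato before ammine before fluoro.

(acetylacetonato)triamminefluorotungsten(VI) iodide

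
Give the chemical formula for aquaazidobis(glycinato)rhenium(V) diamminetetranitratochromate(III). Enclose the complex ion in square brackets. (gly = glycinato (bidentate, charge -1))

[Re(gly)2(H2O)(N3)][Cr(NH3)2(NO3)4]2

Cation [Re…]: ligand charges -3, Re(V) ⇒ ion charge 2+.
Anion [Cr…]: ligand charges -4, Cr(III) ⇒ ion charge 1−.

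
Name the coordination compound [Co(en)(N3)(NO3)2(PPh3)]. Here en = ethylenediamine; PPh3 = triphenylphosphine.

azido(ethylenediamine)dinitrato(triphenylphosphine)cobalt(III)

There is no counter-ion, so the complex is neutral overall.
Ligand charges: 1×azido (-1 each), 2×nitrato (-1 each), 1×ethylenediamine (neutral), 1×triphenylphosphine (neutral); total -3. So Co + (-3) = 0, giving Co = +3.
Ligands are named alphabetically: azido before ethylenediamine before nitrato before triphenylphosphine.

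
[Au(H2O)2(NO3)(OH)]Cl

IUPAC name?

The 1 chloride counter-ion carries a total charge of -1, so each complex ion is 1+.
Ligand charges: 1×hydroxo (-1 each), 1×nitrato (-1 each), 2×aqua (neutral); total -2. So Au + (-2) = 1+, giving Au = +3.
Ligands are named alphabetically: aqua before hydroxo before nitrato.

diaquahydroxonitratogold(III) chloride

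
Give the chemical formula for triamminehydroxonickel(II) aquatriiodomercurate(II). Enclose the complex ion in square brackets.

[Ni(NH3)3(OH)][Hg(H2O)I3]

Cation [Ni…]: ligand charges -1, Ni(II) ⇒ ion charge 1+.
Anion [Hg…]: ligand charges -3, Hg(II) ⇒ ion charge 1−.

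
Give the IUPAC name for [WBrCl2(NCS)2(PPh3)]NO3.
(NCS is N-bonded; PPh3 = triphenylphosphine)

bromodichlorodiisothiocyanato(triphenylphosphine)tungsten(VI) nitrate

The 1 nitrate counter-ion carries a total charge of -1, so each complex ion is 1+.
Ligand charges: 2×isothiocyanato (-1 each), 2×chloro (-1 each), 1×triphenylphosphine (neutral), 1×bromo (-1 each); total -5. So W + (-5) = 1+, giving W = +6.
Ligands are named alphabetically: bromo before chloro before isothiocyanato before triphenylphosphine.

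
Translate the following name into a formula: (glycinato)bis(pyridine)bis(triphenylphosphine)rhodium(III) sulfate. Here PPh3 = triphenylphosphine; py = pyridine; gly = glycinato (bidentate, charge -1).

Ligands: 2 triphenylphosphine (PPh3, neutral), 2 pyridine (py, neutral), 1 glycinato (gly, -1). Ligand charge sum = -1.
Charge balance with sulfate (-2) requires 1 complex ion per 1 sulfate.

[Rh(gly)(PPh3)2(py)2]SO4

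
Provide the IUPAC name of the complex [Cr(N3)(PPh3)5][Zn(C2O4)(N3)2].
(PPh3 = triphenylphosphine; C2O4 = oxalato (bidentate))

Zinc is always +2 in its complexes; the anion's ligand charges sum to -4, so the complex anion is 2−.
A 1:1 salt means the cation carries the equal and opposite charge, 2+.
Cation: ligand charges sum to -1; for the ion to be 2+, Cr = +3.

azidopentakis(triphenylphosphine)chromium(III) diazidooxalatozincate(II)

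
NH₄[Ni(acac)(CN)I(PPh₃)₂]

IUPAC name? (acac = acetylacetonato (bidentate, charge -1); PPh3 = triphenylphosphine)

ammonium (acetylacetonato)cyanoiodobis(triphenylphosphine)nickelate(II)

The 1 ammonium counter-ion carries a total charge of +1, so each complex ion is 1−.
Ligand charges: 1×acetylacetonato (-1 each), 2×triphenylphosphine (neutral), 1×cyano (-1 each), 1×iodo (-1 each); total -3. So Ni + (-3) = 1−, giving Ni = +2.
Ligands are named alphabetically: acetylacetonato before cyano before iodo before triphenylphosphine.
The complex ion is anionic, so nickel takes the -ate form nickelate(II).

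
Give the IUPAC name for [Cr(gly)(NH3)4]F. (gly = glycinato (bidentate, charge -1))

tetraammine(glycinato)chromium(II) fluoride

The 1 fluoride counter-ion carries a total charge of -1, so each complex ion is 1+.
Ligand charges: 4×ammine (neutral), 1×glycinato (-1 each); total -1. So Cr + (-1) = 1+, giving Cr = +2.
Ligands are named alphabetically: ammine before glycinato.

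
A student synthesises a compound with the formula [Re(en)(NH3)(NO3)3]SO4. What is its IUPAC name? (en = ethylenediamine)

ammine(ethylenediamine)trinitratorhenium(V) sulfate

The 1 sulfate counter-ion carries a total charge of -2, so each complex ion is 2+.
Ligand charges: 1×ethylenediamine (neutral), 3×nitrato (-1 each), 1×ammine (neutral); total -3. So Re + (-3) = 2+, giving Re = +5.
Ligands are named alphabetically: ammine before ethylenediamine before nitrato.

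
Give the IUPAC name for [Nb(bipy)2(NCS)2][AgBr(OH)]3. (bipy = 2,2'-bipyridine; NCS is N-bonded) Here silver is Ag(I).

bis(2,2'-bipyridine)diisothiocyanatoniobium(V) bromohydroxoargentate(I)

Both ions are complex: the cation is named first with the plain metal name, the anion second with the -ate form; each ion's ligands are alphabetised independently.
Ag is given as +1; the anion's ligand charges sum to -2, so the complex anion is 1−.
With 3 anions per cation, the cation must be 3×1 = 3+.
Cation: ligand charges sum to -2; for the ion to be 3+, Nb = +5.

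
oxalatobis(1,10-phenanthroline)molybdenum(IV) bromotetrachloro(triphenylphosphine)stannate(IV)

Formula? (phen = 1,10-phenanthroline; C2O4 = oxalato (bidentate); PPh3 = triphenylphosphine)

Cation [Mo…]: ligand charges -2, Mo(IV) ⇒ ion charge 2+.
Anion [Sn…]: ligand charges -5, Sn(IV) ⇒ ion charge 1−.
One 2+ cation requires 2 of the 1− anion.

[Mo(C2O4)(phen)2][SnBrCl4(PPh3)]2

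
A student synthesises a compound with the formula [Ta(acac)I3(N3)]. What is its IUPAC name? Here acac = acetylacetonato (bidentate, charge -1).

There is no counter-ion, so the complex is neutral overall.
Ligand charges: 1×acetylacetonato (-1 each), 1×azido (-1 each), 3×iodo (-1 each); total -5. So Ta + (-5) = 0, giving Ta = +5.
Ligands are named alphabetically: acetylacetonato before azido before iodo.

(acetylacetonato)azidotriiodotantalum(V)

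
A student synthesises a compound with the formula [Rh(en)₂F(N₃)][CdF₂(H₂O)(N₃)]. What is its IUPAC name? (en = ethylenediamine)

azidobis(ethylenediamine)fluororhodium(III) aquaazidodifluorocadmate(II)

Cadmium is always +2 in its complexes; the anion's ligand charges sum to -3, so the complex anion is 1−.
A 1:1 salt means the cation carries the equal and opposite charge, 1+.
Cation: ligand charges sum to -2; for the ion to be 1+, Rh = +3.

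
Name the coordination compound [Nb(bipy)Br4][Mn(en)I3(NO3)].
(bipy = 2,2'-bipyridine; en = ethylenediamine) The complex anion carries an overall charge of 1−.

Both ions are complex: the cation is named first with the plain metal name, the anion second with the -ate form; each ion's ligands are alphabetised independently.
The complex anion is given as 1−; its ligand charges sum to -4, so Mn = +3.
A 1:1 salt means the cation carries the equal and opposite charge, 1+.
Cation: ligand charges sum to -4; for the ion to be 1+, Nb = +5.

(2,2'-bipyridine)tetrabromoniobium(V) (ethylenediamine)triiodonitratomanganate(III)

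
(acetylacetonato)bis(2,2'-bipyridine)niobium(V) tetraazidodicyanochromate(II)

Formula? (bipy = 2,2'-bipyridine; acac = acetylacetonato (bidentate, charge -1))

Cation [Nb…]: ligand charges -1, Nb(V) ⇒ ion charge 4+.
Anion [Cr…]: ligand charges -6, Cr(II) ⇒ ion charge 4−.
One 4+ cation balances one 4− anion.

[Nb(acac)(bipy)2][Cr(CN)2(N3)4]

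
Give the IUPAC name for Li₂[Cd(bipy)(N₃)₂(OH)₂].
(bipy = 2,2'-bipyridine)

lithium diazido(2,2'-bipyridine)dihydroxocadmate(II)

The 2 lithium counter-ions carry a total charge of +2, so each complex ion is 2−.
Ligand charges: 2×azido (-1 each), 1×2,2'-bipyridine (neutral), 2×hydroxo (-1 each); total -4. So Cd + (-4) = 2−, giving Cd = +2.
The complex ion is anionic, so cadmium takes the -ate form cadmate(II).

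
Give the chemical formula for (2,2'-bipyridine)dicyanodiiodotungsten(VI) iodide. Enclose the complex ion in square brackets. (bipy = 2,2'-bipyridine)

[W(bipy)(CN)2I2]I2

Ligands: 1 2,2'-bipyridine (bipy, neutral), 2 iodo (I, -1), 2 cyano (CN, -1). Ligand charge sum = -4.
With W in oxidation state +6, the complex ion is [W...]^2+.
Charge balance with iodide (-1) requires 1 complex ion per 2 iodide.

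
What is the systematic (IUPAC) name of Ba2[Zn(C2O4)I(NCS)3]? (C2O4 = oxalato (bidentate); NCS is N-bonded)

The 2 barium counter-ions carry a total charge of +4, so each complex ion is 4−.
Ligand charges: 1×iodo (-1 each), 1×oxalato (-2 each), 3×isothiocyanato (-1 each); total -6. So Zn + (-6) = 4−, giving Zn = +2.
Ligands are named alphabetically: iodo before isothiocyanato before oxalato.
The complex ion is anionic, so zinc takes the -ate form zincate(II).

barium iodotriisothiocyanatooxalatozincate(II)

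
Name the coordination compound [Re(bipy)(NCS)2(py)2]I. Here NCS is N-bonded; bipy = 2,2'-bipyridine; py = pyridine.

The 1 iodide counter-ion carries a total charge of -1, so each complex ion is 1+.
Ligand charges: 2×isothiocyanato (-1 each), 1×2,2'-bipyridine (neutral), 2×pyridine (neutral); total -2. So Re + (-2) = 1+, giving Re = +3.
Ligands are named alphabetically: bipyridine before isothiocyanato before pyridine.

(2,2'-bipyridine)diisothiocyanatobis(pyridine)rhenium(III) iodide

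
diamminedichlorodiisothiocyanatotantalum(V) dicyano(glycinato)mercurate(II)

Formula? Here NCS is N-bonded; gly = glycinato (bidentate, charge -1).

Cation [Ta…]: ligand charges -4, Ta(V) ⇒ ion charge 1+.
Anion [Hg…]: ligand charges -3, Hg(II) ⇒ ion charge 1−.
One 1+ cation balances one 1− anion.

[TaCl2(NCS)2(NH3)2][Hg(CN)2(gly)]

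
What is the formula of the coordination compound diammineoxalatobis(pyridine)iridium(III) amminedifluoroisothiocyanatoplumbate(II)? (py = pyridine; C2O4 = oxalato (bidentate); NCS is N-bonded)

[Ir(C2O4)(NH3)2(py)2][PbF2(NCS)(NH3)]

Cation [Ir…]: ligand charges -2, Ir(III) ⇒ ion charge 1+.
Anion [Pb…]: ligand charges -3, Pb(II) ⇒ ion charge 1−.
One 1+ cation balances one 1− anion.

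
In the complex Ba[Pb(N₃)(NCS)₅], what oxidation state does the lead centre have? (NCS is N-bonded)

+4

1 barium outside the brackets (+2 each) → the complex ion is 2−.
Ligand charges: 1×N3 = -1; 5×NCS = -5; sum -6.
Pb + (-6) = 2− ⇒ Pb is +4.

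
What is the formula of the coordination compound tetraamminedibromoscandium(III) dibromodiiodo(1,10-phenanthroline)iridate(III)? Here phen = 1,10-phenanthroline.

Cation [Sc…]: ligand charges -2, Sc(III) ⇒ ion charge 1+.
Anion [Ir…]: ligand charges -4, Ir(III) ⇒ ion charge 1−.

[ScBr2(NH3)4][IrBr2I2(phen)]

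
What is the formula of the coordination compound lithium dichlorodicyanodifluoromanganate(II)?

Ligands: 2 fluoro (F, -1), 2 chloro (Cl, -1), 2 cyano (CN, -1). Ligand charge sum = -6.
With Mn in oxidation state +2, the complex ion is [Mn...]^4−.
Charge balance with lithium (+1) requires 1 complex ion per 4 lithium.

Li4[MnCl2(CN)2F2]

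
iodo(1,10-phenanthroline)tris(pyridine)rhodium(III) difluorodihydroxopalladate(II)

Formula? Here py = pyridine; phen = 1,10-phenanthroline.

[RhI(phen)(py)3][PdF2(OH)2]

Cation [Rh…]: ligand charges -1, Rh(III) ⇒ ion charge 2+.
Anion [Pd…]: ligand charges -4, Pd(II) ⇒ ion charge 2−.
One 2+ cation balances one 2− anion.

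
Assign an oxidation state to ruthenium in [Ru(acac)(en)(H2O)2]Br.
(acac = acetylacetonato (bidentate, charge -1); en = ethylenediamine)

1 bromide outside the brackets (-1 each) → the complex ion is 1+.
Ligand charges: 1×acac = -1; 2×H2O neutral; 1×en neutral; sum -1.
Ru + (-1) = 1+ ⇒ Ru is +2.

+2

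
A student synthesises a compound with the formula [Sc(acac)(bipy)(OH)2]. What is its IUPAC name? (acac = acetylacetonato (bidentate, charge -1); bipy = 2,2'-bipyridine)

There is no counter-ion, so the complex is neutral overall.
Ligand charges: 2×hydroxo (-1 each), 1×acetylacetonato (-1 each), 1×2,2'-bipyridine (neutral); total -3. So Sc + (-3) = 0, giving Sc = +3.
Ligands are named alphabetically: acetylacetonato before bipyridine before hydroxo.

(acetylacetonato)(2,2'-bipyridine)dihydroxoscandium(III)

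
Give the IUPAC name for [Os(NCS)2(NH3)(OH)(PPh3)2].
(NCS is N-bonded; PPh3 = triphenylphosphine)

There is no counter-ion, so the complex is neutral overall.
Ligand charges: 2×isothiocyanato (-1 each), 2×triphenylphosphine (neutral), 1×ammine (neutral), 1×hydroxo (-1 each); total -3. So Os + (-3) = 0, giving Os = +3.
Ligands are named alphabetically: ammine before hydroxo before isothiocyanato before triphenylphosphine.

amminehydroxodiisothiocyanatobis(triphenylphosphine)osmium(III)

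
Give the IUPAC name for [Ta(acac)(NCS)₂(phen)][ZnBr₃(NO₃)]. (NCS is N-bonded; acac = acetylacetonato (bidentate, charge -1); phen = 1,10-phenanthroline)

(acetylacetonato)diisothiocyanato(1,10-phenanthroline)tantalum(V) tribromonitratozincate(II)

Zinc is always +2 in its complexes; the anion's ligand charges sum to -4, so the complex anion is 2−.
A 1:1 salt means the cation carries the equal and opposite charge, 2+.
Cation: ligand charges sum to -3; for the ion to be 2+, Ta = +5.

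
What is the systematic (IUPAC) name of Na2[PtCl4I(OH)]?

sodium tetrachlorohydroxoiodoplatinate(IV)

The 2 sodium counter-ions carry a total charge of +2, so each complex ion is 2−.
Ligand charges: 1×iodo (-1 each), 4×chloro (-1 each), 1×hydroxo (-1 each); total -6. So Pt + (-6) = 2−, giving Pt = +4.
The complex ion is anionic, so platinum takes the -ate form platinate(IV).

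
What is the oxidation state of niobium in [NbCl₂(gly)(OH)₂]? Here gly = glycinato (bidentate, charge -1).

+5

No counter-ion: the bracketed complex is neutral.
Ligand charges: 1×gly = -1; 2×Cl = -2; 2×OH = -2; sum -5.
Nb + (-5) = 0 ⇒ Nb is +5.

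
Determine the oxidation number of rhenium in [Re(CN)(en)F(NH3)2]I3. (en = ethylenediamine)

3 iodide outside the brackets (-1 each) → the complex ion is 3+.
Ligand charges: 1×en neutral; 1×CN = -1; 1×F = -1; 2×NH3 neutral; sum -2.
Re + (-2) = 3+ ⇒ Re is +5.

+5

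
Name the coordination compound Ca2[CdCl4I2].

The 2 calcium counter-ions carry a total charge of +4, so each complex ion is 4−.
Ligand charges: 4×chloro (-1 each), 2×iodo (-1 each); total -6. So Cd + (-6) = 4−, giving Cd = +2.
Ligands are named alphabetically: chloro before iodo.
The complex ion is anionic, so cadmium takes the -ate form cadmate(II).

calcium tetrachlorodiiodocadmate(II)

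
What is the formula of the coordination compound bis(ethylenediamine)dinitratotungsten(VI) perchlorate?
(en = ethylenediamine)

Ligands: 2 nitrato (NO3, -1), 2 ethylenediamine (en, neutral). Ligand charge sum = -2.
With W in oxidation state +6, the complex ion is [W...]^4+.
Charge balance with perchlorate (-1) requires 1 complex ion per 4 perchlorate.

[W(en)2(NO3)2](ClO4)4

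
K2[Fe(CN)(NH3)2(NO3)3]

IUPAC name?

potassium diamminecyanotrinitratoferrate(II)

The 2 potassium counter-ions carry a total charge of +2, so each complex ion is 2−.
Ligand charges: 2×ammine (neutral), 3×nitrato (-1 each), 1×cyano (-1 each); total -4. So Fe + (-4) = 2−, giving Fe = +2.
Ligands are named alphabetically: ammine before cyano before nitrato.
The complex ion is anionic, so iron takes the -ate form ferrate(II).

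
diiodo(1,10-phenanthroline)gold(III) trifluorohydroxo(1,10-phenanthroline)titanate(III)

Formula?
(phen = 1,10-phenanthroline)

Cation [Au…]: ligand charges -2, Au(III) ⇒ ion charge 1+.
Anion [Ti…]: ligand charges -4, Ti(III) ⇒ ion charge 1−.
One 1+ cation balances one 1− anion.

[AuI2(phen)][TiF3(OH)(phen)]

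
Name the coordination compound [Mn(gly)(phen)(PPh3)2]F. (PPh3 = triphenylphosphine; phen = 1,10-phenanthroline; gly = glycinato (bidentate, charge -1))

The 1 fluoride counter-ion carries a total charge of -1, so each complex ion is 1+.
Ligand charges: 2×triphenylphosphine (neutral), 1×1,10-phenanthroline (neutral), 1×glycinato (-1 each); total -1. So Mn + (-1) = 1+, giving Mn = +2.
Ligands are named alphabetically: glycinato before phenanthroline before triphenylphosphine.

(glycinato)(1,10-phenanthroline)bis(triphenylphosphine)manganese(II) fluoride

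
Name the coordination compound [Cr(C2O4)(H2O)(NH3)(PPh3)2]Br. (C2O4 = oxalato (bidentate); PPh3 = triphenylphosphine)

The 1 bromide counter-ion carries a total charge of -1, so each complex ion is 1+.
Ligand charges: 1×oxalato (-2 each), 2×triphenylphosphine (neutral), 1×ammine (neutral), 1×aqua (neutral); total -2. So Cr + (-2) = 1+, giving Cr = +3.
Ligands are named alphabetically: ammine before aqua before oxalato before triphenylphosphine.

ammineaquaoxalatobis(triphenylphosphine)chromium(III) bromide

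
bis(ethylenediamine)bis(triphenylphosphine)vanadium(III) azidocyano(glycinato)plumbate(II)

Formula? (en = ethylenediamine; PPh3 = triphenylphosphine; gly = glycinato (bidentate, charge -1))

Cation [V…]: ligand charges 0, V(III) ⇒ ion charge 3+.
Anion [Pb…]: ligand charges -3, Pb(II) ⇒ ion charge 1−.

[V(en)2(PPh3)2][Pb(CN)(gly)(N3)]3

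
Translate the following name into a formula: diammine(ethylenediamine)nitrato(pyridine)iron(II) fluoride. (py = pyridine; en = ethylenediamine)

Ligands: 1 pyridine (py, neutral), 1 ethylenediamine (en, neutral), 2 ammine (NH3, neutral), 1 nitrato (NO3, -1). Ligand charge sum = -1.
With Fe in oxidation state +2, the complex ion is [Fe...]^1+.
Charge balance with fluoride (-1) requires 1 complex ion per 1 fluoride.

[Fe(en)(NH3)2(NO3)(py)]F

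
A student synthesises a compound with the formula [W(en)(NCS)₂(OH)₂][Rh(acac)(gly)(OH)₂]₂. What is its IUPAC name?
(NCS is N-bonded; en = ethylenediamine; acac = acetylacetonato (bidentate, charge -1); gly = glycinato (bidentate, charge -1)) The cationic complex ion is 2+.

(ethylenediamine)dihydroxodiisothiocyanatotungsten(VI) (acetylacetonato)(glycinato)dihydroxorhodate(III)

The complex cation is given as 2+; its ligand charges sum to -4, so W = +6.
With 2 anions per cation, each anion must be 2/2 = 1−.
Anion: ligand charges sum to -4; for the ion to be 1−, Rh = +3.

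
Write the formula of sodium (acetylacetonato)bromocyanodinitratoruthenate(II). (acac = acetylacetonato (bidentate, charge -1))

Na3[Ru(acac)Br(CN)(NO3)2]

Ligands: 1 bromo (Br, -1), 1 cyano (CN, -1), 1 acetylacetonato (acac, -1), 2 nitrato (NO3, -1). Ligand charge sum = -5.
Charge balance with sodium (+1) requires 1 complex ion per 3 sodium.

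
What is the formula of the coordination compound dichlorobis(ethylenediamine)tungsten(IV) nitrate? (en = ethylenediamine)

[WCl2(en)2](NO3)2

Ligands: 2 chloro (Cl, -1), 2 ethylenediamine (en, neutral). Ligand charge sum = -2.
With W in oxidation state +4, the complex ion is [W...]^2+.
Charge balance with nitrate (-1) requires 1 complex ion per 2 nitrate.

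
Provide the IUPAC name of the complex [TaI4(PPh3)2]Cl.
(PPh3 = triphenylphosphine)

tetraiodobis(triphenylphosphine)tantalum(V) chloride

The 1 chloride counter-ion carries a total charge of -1, so each complex ion is 1+.
Ligand charges: 4×iodo (-1 each), 2×triphenylphosphine (neutral); total -4. So Ta + (-4) = 1+, giving Ta = +5.
Ligands are named alphabetically: iodo before triphenylphosphine.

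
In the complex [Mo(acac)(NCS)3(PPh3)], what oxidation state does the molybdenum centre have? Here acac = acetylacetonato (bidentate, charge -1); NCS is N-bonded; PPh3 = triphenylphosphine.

No counter-ion: the bracketed complex is neutral.
Ligand charges: 1×acac = -1; 3×NCS = -3; 1×PPh3 neutral; sum -4.
Mo + (-4) = 0 ⇒ Mo is +4.

+4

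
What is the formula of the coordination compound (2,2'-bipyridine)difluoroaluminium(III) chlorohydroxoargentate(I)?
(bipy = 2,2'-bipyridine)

Cation [Al…]: ligand charges -2, Al(III) ⇒ ion charge 1+.
Anion [Ag…]: ligand charges -2, Ag(I) ⇒ ion charge 1−.
One 1+ cation balances one 1− anion.

[Al(bipy)F2][AgCl(OH)]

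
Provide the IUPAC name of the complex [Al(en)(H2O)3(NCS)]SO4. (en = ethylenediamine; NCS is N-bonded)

The 1 sulfate counter-ion carries a total charge of -2, so each complex ion is 2+.
Ligand charges: 1×ethylenediamine (neutral), 1×isothiocyanato (-1 each), 3×aqua (neutral); total -1. So Al + (-1) = 2+, giving Al = +3.
Ligands are named alphabetically: aqua before ethylenediamine before isothiocyanato.

triaqua(ethylenediamine)isothiocyanatoaluminium(III) sulfate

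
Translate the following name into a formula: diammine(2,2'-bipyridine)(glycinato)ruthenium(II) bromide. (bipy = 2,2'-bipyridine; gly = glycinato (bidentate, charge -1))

[Ru(bipy)(gly)(NH3)2]Br

Ligands: 1 2,2'-bipyridine (bipy, neutral), 2 ammine (NH3, neutral), 1 glycinato (gly, -1). Ligand charge sum = -1.
With Ru in oxidation state +2, the complex ion is [Ru...]^1+.
Charge balance with bromide (-1) requires 1 complex ion per 1 bromide.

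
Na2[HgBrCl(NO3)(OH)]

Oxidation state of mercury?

2 sodium outside the brackets (+1 each) → the complex ion is 2−.
Ligand charges: 1×OH = -1; 1×Cl = -1; 1×Br = -1; 1×NO3 = -1; sum -4.
Hg + (-4) = 2− ⇒ Hg is +2.

+2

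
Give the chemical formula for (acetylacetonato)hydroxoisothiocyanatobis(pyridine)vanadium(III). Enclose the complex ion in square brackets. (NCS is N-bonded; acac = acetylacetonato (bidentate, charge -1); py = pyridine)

Ligands: 1 hydroxo (OH, -1), 1 isothiocyanato (NCS, -1), 1 acetylacetonato (acac, -1), 2 pyridine (py, neutral). Ligand charge sum = -3.
With V in oxidation state +3, the complex ion is [V...].

[V(acac)(NCS)(OH)(py)2]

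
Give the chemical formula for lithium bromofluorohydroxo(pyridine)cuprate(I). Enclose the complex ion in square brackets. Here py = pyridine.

Li2[CuBrF(OH)(py)]

Ligands: 1 bromo (Br, -1), 1 pyridine (py, neutral), 1 hydroxo (OH, -1), 1 fluoro (F, -1). Ligand charge sum = -3.
With Cu in oxidation state +1, the complex ion is [Cu...]^2−.
Charge balance with lithium (+1) requires 1 complex ion per 2 lithium.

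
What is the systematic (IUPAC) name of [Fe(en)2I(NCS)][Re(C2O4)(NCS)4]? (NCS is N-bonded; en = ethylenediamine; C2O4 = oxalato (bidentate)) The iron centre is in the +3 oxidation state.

bis(ethylenediamine)iodoisothiocyanatoiron(III) tetraisothiocyanatooxalatorhenate(V)

Both ions are complex: the cation is named first with the plain metal name, the anion second with the -ate form; each ion's ligands are alphabetised independently.
Fe is given as +3; the cation's ligand charges sum to -2, so the complex cation is 1+.
A 1:1 salt means the anion carries the equal and opposite charge, 1−.
Anion: ligand charges sum to -6; for the ion to be 1−, Re = +5.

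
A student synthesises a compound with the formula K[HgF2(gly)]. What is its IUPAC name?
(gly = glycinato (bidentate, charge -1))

potassium difluoro(glycinato)mercurate(II)

The 1 potassium counter-ion carries a total charge of +1, so each complex ion is 1−.
Ligand charges: 1×glycinato (-1 each), 2×fluoro (-1 each); total -3. So Hg + (-3) = 1−, giving Hg = +2.
The complex ion is anionic, so mercury takes the -ate form mercurate(II).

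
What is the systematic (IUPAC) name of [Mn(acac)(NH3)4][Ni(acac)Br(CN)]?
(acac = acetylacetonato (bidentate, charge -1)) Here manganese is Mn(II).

(acetylacetonato)tetraamminemanganese(II) (acetylacetonato)bromocyanonickelate(II)

Mn is given as +2; the cation's ligand charges sum to -1, so the complex cation is 1+.
A 1:1 salt means the anion carries the equal and opposite charge, 1−.
Anion: ligand charges sum to -3; for the ion to be 1−, Ni = +2.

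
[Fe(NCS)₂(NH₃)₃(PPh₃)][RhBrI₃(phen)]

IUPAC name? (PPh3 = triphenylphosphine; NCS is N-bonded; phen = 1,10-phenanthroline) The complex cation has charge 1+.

triamminediisothiocyanato(triphenylphosphine)iron(III) bromotriiodo(1,10-phenanthroline)rhodate(III)

Both ions are complex: the cation is named first with the plain metal name, the anion second with the -ate form; each ion's ligands are alphabetised independently.
The complex cation is given as 1+; its ligand charges sum to -2, so Fe = +3.
A 1:1 salt means the anion carries the equal and opposite charge, 1−.
Anion: ligand charges sum to -4; for the ion to be 1−, Rh = +3.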